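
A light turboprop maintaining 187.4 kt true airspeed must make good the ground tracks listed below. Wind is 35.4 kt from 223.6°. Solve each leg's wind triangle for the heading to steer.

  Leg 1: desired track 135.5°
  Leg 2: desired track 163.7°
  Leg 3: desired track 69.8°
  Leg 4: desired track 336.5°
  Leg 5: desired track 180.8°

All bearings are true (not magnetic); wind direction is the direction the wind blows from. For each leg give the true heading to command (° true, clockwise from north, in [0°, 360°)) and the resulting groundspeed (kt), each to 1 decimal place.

Leg 1: heading=146.4°, groundspeed=182.9 kt
Leg 2: heading=173.1°, groundspeed=167.1 kt
Leg 3: heading=74.6°, groundspeed=218.5 kt
Leg 4: heading=326.5°, groundspeed=198.3 kt
Leg 5: heading=188.2°, groundspeed=159.9 kt

Leg 1: desired track 135.5°; wind correction +10.9° → command heading 146.4°, groundspeed 182.9 kt
Leg 2: desired track 163.7°; wind correction +9.4° → command heading 173.1°, groundspeed 167.1 kt
Leg 3: desired track 69.8°; wind correction +4.8° → command heading 74.6°, groundspeed 218.5 kt
Leg 4: desired track 336.5°; wind correction -10.0° → command heading 326.5°, groundspeed 198.3 kt
Leg 5: desired track 180.8°; wind correction +7.4° → command heading 188.2°, groundspeed 159.9 kt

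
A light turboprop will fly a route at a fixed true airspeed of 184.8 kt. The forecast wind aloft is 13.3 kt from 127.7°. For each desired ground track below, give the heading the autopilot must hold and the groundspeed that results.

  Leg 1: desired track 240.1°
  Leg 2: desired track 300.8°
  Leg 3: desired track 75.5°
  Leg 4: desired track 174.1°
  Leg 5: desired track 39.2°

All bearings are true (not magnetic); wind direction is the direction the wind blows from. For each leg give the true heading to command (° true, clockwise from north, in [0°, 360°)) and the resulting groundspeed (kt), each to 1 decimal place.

Leg 1: heading=236.3°, groundspeed=189.5 kt
Leg 2: heading=300.3°, groundspeed=198.0 kt
Leg 3: heading=78.8°, groundspeed=176.3 kt
Leg 4: heading=171.1°, groundspeed=175.4 kt
Leg 5: heading=43.3°, groundspeed=184.0 kt

Leg 1: desired track 240.1°; wind correction -3.8° → command heading 236.3°, groundspeed 189.5 kt
Leg 2: desired track 300.8°; wind correction -0.5° → command heading 300.3°, groundspeed 198.0 kt
Leg 3: desired track 75.5°; wind correction +3.3° → command heading 78.8°, groundspeed 176.3 kt
Leg 4: desired track 174.1°; wind correction -3.0° → command heading 171.1°, groundspeed 175.4 kt
Leg 5: desired track 39.2°; wind correction +4.1° → command heading 43.3°, groundspeed 184.0 kt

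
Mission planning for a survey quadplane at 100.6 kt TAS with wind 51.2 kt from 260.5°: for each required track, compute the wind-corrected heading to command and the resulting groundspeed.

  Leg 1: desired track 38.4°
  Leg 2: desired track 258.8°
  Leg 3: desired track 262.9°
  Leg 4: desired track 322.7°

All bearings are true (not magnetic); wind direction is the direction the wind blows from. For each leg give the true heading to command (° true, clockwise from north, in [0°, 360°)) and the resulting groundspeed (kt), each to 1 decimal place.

Leg 1: desired track 38.4°; wind correction -20.0° → command heading 18.4°, groundspeed 132.6 kt
Leg 2: desired track 258.8°; wind correction +0.9° → command heading 259.7°, groundspeed 49.4 kt
Leg 3: desired track 262.9°; wind correction -1.2° → command heading 261.7°, groundspeed 49.4 kt
Leg 4: desired track 322.7°; wind correction -26.8° → command heading 295.9°, groundspeed 65.9 kt

Leg 1: heading=18.4°, groundspeed=132.6 kt
Leg 2: heading=259.7°, groundspeed=49.4 kt
Leg 3: heading=261.7°, groundspeed=49.4 kt
Leg 4: heading=295.9°, groundspeed=65.9 kt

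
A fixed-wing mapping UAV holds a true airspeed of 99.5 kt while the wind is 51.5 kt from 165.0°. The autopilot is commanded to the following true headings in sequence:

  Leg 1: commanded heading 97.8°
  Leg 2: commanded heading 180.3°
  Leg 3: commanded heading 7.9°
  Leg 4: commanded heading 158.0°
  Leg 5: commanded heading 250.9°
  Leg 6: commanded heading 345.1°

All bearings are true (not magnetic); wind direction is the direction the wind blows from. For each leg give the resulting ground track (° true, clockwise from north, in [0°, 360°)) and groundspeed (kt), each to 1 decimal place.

Leg 1: track=67.0°, groundspeed=92.6 kt
Leg 2: track=195.6°, groundspeed=51.6 kt
Leg 3: track=0.1°, groundspeed=148.3 kt
Leg 4: track=150.6°, groundspeed=48.8 kt
Leg 5: track=279.1°, groundspeed=108.7 kt
Leg 6: track=345.1°, groundspeed=151.0 kt

Leg 1: heading 97.8°; drift -30.8° → track 67.0°, groundspeed 92.6 kt
Leg 2: heading 180.3°; drift +15.3° → track 195.6°, groundspeed 51.6 kt
Leg 3: heading 7.9°; drift -7.8° → track 0.1°, groundspeed 148.3 kt
Leg 4: heading 158.0°; drift -7.4° → track 150.6°, groundspeed 48.8 kt
Leg 5: heading 250.9°; drift +28.2° → track 279.1°, groundspeed 108.7 kt
Leg 6: heading 345.1°; drift +0.0° → track 345.1°, groundspeed 151.0 kt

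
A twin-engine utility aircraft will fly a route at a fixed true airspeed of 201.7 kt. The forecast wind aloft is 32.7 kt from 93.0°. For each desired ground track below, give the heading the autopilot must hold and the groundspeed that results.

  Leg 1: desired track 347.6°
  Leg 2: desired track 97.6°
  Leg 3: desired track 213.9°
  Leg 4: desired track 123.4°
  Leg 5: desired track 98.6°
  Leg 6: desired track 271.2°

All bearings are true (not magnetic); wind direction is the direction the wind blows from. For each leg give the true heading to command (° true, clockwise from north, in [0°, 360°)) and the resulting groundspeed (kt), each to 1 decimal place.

Leg 1: heading=356.6°, groundspeed=207.9 kt
Leg 2: heading=96.9°, groundspeed=169.1 kt
Leg 3: heading=205.9°, groundspeed=216.5 kt
Leg 4: heading=118.7°, groundspeed=172.8 kt
Leg 5: heading=97.7°, groundspeed=169.1 kt
Leg 6: heading=270.9°, groundspeed=234.4 kt

Leg 1: desired track 347.6°; wind correction +9.0° → command heading 356.6°, groundspeed 207.9 kt
Leg 2: desired track 97.6°; wind correction -0.7° → command heading 96.9°, groundspeed 169.1 kt
Leg 3: desired track 213.9°; wind correction -8.0° → command heading 205.9°, groundspeed 216.5 kt
Leg 4: desired track 123.4°; wind correction -4.7° → command heading 118.7°, groundspeed 172.8 kt
Leg 5: desired track 98.6°; wind correction -0.9° → command heading 97.7°, groundspeed 169.1 kt
Leg 6: desired track 271.2°; wind correction -0.3° → command heading 270.9°, groundspeed 234.4 kt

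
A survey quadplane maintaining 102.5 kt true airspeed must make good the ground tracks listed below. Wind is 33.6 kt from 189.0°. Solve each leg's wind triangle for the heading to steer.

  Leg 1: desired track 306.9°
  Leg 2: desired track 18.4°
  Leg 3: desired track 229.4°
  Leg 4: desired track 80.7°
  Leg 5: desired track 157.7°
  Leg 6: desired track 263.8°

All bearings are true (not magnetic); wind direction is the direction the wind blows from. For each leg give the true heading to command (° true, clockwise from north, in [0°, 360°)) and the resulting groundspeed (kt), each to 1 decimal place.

Leg 1: desired track 306.9°; wind correction -16.8° → command heading 290.1°, groundspeed 113.8 kt
Leg 2: desired track 18.4°; wind correction +3.1° → command heading 21.5°, groundspeed 135.5 kt
Leg 3: desired track 229.4°; wind correction -12.3° → command heading 217.1°, groundspeed 74.6 kt
Leg 4: desired track 80.7°; wind correction +18.1° → command heading 98.8°, groundspeed 108.0 kt
Leg 5: desired track 157.7°; wind correction +9.8° → command heading 167.5°, groundspeed 72.3 kt
Leg 6: desired track 263.8°; wind correction -18.4° → command heading 245.4°, groundspeed 88.4 kt

Leg 1: heading=290.1°, groundspeed=113.8 kt
Leg 2: heading=21.5°, groundspeed=135.5 kt
Leg 3: heading=217.1°, groundspeed=74.6 kt
Leg 4: heading=98.8°, groundspeed=108.0 kt
Leg 5: heading=167.5°, groundspeed=72.3 kt
Leg 6: heading=245.4°, groundspeed=88.4 kt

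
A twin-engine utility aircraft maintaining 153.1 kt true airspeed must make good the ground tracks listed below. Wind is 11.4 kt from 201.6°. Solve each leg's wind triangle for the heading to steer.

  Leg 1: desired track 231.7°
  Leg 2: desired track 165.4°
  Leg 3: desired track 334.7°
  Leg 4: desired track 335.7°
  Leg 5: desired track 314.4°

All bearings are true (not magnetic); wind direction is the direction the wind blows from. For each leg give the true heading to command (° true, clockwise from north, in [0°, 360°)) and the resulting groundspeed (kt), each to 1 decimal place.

Leg 1: heading=229.6°, groundspeed=143.1 kt
Leg 2: heading=167.9°, groundspeed=143.8 kt
Leg 3: heading=331.6°, groundspeed=160.7 kt
Leg 4: heading=332.6°, groundspeed=160.8 kt
Leg 5: heading=310.5°, groundspeed=157.2 kt

Leg 1: desired track 231.7°; wind correction -2.1° → command heading 229.6°, groundspeed 143.1 kt
Leg 2: desired track 165.4°; wind correction +2.5° → command heading 167.9°, groundspeed 143.8 kt
Leg 3: desired track 334.7°; wind correction -3.1° → command heading 331.6°, groundspeed 160.7 kt
Leg 4: desired track 335.7°; wind correction -3.1° → command heading 332.6°, groundspeed 160.8 kt
Leg 5: desired track 314.4°; wind correction -3.9° → command heading 310.5°, groundspeed 157.2 kt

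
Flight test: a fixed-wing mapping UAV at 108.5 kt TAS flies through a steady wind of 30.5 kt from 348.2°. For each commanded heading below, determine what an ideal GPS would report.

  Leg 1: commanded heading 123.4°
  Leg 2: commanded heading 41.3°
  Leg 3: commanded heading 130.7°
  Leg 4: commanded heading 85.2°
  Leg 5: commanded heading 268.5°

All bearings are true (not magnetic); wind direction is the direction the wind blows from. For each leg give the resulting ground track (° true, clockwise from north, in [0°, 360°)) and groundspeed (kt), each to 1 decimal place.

Leg 1: heading 123.4°; drift +9.4° → track 132.8°, groundspeed 131.9 kt
Leg 2: heading 41.3°; drift +15.1° → track 56.4°, groundspeed 93.4 kt
Leg 3: heading 130.7°; drift +8.0° → track 138.7°, groundspeed 134.0 kt
Leg 4: heading 85.2°; drift +15.1° → track 100.3°, groundspeed 116.2 kt
Leg 5: heading 268.5°; drift -16.2° → track 252.3°, groundspeed 107.3 kt

Leg 1: track=132.8°, groundspeed=131.9 kt
Leg 2: track=56.4°, groundspeed=93.4 kt
Leg 3: track=138.7°, groundspeed=134.0 kt
Leg 4: track=100.3°, groundspeed=116.2 kt
Leg 5: track=252.3°, groundspeed=107.3 kt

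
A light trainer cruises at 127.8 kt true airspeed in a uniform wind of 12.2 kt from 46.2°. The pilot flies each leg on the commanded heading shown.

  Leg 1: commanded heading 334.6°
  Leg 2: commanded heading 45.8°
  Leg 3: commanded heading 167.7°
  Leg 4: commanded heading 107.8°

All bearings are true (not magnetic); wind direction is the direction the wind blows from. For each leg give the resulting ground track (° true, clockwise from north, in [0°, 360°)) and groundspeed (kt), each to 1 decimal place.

Leg 1: heading 334.6°; drift -5.3° → track 329.3°, groundspeed 124.5 kt
Leg 2: heading 45.8°; drift +0.0° → track 45.8°, groundspeed 115.6 kt
Leg 3: heading 167.7°; drift +4.4° → track 172.1°, groundspeed 134.6 kt
Leg 4: heading 107.8°; drift +5.0° → track 112.8°, groundspeed 122.5 kt

Leg 1: track=329.3°, groundspeed=124.5 kt
Leg 2: track=45.8°, groundspeed=115.6 kt
Leg 3: track=172.1°, groundspeed=134.6 kt
Leg 4: track=112.8°, groundspeed=122.5 kt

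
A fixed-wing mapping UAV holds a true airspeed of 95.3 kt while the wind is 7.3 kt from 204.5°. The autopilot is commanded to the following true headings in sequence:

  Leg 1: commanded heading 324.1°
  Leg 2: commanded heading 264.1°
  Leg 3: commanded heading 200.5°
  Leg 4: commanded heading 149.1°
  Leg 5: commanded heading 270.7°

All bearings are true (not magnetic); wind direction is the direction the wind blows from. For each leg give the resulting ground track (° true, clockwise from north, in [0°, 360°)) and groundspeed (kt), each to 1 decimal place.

Leg 1: track=327.8°, groundspeed=99.1 kt
Leg 2: track=268.0°, groundspeed=91.8 kt
Leg 3: track=200.2°, groundspeed=88.0 kt
Leg 4: track=145.3°, groundspeed=91.4 kt
Leg 5: track=274.8°, groundspeed=92.6 kt

Leg 1: heading 324.1°; drift +3.7° → track 327.8°, groundspeed 99.1 kt
Leg 2: heading 264.1°; drift +3.9° → track 268.0°, groundspeed 91.8 kt
Leg 3: heading 200.5°; drift -0.3° → track 200.2°, groundspeed 88.0 kt
Leg 4: heading 149.1°; drift -3.8° → track 145.3°, groundspeed 91.4 kt
Leg 5: heading 270.7°; drift +4.1° → track 274.8°, groundspeed 92.6 kt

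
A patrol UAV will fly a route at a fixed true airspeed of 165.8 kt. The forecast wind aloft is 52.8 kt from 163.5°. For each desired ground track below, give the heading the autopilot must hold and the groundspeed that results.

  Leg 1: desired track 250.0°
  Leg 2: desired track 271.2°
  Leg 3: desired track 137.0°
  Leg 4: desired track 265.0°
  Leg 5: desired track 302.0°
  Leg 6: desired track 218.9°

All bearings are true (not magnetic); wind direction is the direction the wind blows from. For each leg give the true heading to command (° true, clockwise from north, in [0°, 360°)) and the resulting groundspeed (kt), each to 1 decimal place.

Leg 1: desired track 250.0°; wind correction -18.5° → command heading 231.5°, groundspeed 154.0 kt
Leg 2: desired track 271.2°; wind correction -17.7° → command heading 253.5°, groundspeed 174.0 kt
Leg 3: desired track 137.0°; wind correction +8.2° → command heading 145.2°, groundspeed 116.9 kt
Leg 4: desired track 265.0°; wind correction -18.2° → command heading 246.8°, groundspeed 168.0 kt
Leg 5: desired track 302.0°; wind correction -12.2° → command heading 289.8°, groundspeed 201.6 kt
Leg 6: desired track 218.9°; wind correction -15.2° → command heading 203.7°, groundspeed 130.0 kt

Leg 1: heading=231.5°, groundspeed=154.0 kt
Leg 2: heading=253.5°, groundspeed=174.0 kt
Leg 3: heading=145.2°, groundspeed=116.9 kt
Leg 4: heading=246.8°, groundspeed=168.0 kt
Leg 5: heading=289.8°, groundspeed=201.6 kt
Leg 6: heading=203.7°, groundspeed=130.0 kt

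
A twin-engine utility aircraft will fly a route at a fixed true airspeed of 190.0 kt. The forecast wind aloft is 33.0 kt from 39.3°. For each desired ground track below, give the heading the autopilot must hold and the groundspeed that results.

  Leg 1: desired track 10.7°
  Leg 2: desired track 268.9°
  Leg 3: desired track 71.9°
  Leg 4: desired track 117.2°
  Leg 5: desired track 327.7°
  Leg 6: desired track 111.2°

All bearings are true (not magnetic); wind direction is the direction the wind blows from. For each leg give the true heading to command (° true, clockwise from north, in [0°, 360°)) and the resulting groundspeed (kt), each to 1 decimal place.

Leg 1: heading=15.5°, groundspeed=160.4 kt
Leg 2: heading=276.5°, groundspeed=209.7 kt
Leg 3: heading=66.5°, groundspeed=161.4 kt
Leg 4: heading=107.4°, groundspeed=180.3 kt
Leg 5: heading=337.2°, groundspeed=177.0 kt
Leg 6: heading=101.7°, groundspeed=177.1 kt

Leg 1: desired track 10.7°; wind correction +4.8° → command heading 15.5°, groundspeed 160.4 kt
Leg 2: desired track 268.9°; wind correction +7.6° → command heading 276.5°, groundspeed 209.7 kt
Leg 3: desired track 71.9°; wind correction -5.4° → command heading 66.5°, groundspeed 161.4 kt
Leg 4: desired track 117.2°; wind correction -9.8° → command heading 107.4°, groundspeed 180.3 kt
Leg 5: desired track 327.7°; wind correction +9.5° → command heading 337.2°, groundspeed 177.0 kt
Leg 6: desired track 111.2°; wind correction -9.5° → command heading 101.7°, groundspeed 177.1 kt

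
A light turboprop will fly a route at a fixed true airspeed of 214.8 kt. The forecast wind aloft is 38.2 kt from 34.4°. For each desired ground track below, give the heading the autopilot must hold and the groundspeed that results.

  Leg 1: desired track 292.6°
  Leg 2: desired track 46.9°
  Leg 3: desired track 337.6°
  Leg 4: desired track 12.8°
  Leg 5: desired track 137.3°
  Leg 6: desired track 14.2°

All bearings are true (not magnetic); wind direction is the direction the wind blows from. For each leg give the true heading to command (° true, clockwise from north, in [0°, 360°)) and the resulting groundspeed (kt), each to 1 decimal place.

Leg 1: desired track 292.6°; wind correction +10.0° → command heading 302.6°, groundspeed 219.3 kt
Leg 2: desired track 46.9°; wind correction -2.2° → command heading 44.7°, groundspeed 177.3 kt
Leg 3: desired track 337.6°; wind correction +8.6° → command heading 346.2°, groundspeed 191.5 kt
Leg 4: desired track 12.8°; wind correction +3.8° → command heading 16.6°, groundspeed 178.8 kt
Leg 5: desired track 137.3°; wind correction -10.0° → command heading 127.3°, groundspeed 220.1 kt
Leg 6: desired track 14.2°; wind correction +3.5° → command heading 17.7°, groundspeed 178.5 kt

Leg 1: heading=302.6°, groundspeed=219.3 kt
Leg 2: heading=44.7°, groundspeed=177.3 kt
Leg 3: heading=346.2°, groundspeed=191.5 kt
Leg 4: heading=16.6°, groundspeed=178.8 kt
Leg 5: heading=127.3°, groundspeed=220.1 kt
Leg 6: heading=17.7°, groundspeed=178.5 kt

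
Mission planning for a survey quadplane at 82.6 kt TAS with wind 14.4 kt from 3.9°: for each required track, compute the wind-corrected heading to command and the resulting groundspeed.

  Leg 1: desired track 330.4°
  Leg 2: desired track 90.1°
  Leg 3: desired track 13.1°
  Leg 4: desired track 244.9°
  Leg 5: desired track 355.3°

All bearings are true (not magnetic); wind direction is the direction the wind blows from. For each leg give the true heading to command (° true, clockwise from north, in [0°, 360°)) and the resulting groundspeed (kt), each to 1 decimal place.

Leg 1: desired track 330.4°; wind correction +5.5° → command heading 335.9°, groundspeed 70.2 kt
Leg 2: desired track 90.1°; wind correction -10.0° → command heading 80.1°, groundspeed 80.4 kt
Leg 3: desired track 13.1°; wind correction -1.6° → command heading 11.5°, groundspeed 68.4 kt
Leg 4: desired track 244.9°; wind correction +8.8° → command heading 253.7°, groundspeed 88.6 kt
Leg 5: desired track 355.3°; wind correction +1.5° → command heading 356.8°, groundspeed 68.3 kt

Leg 1: heading=335.9°, groundspeed=70.2 kt
Leg 2: heading=80.1°, groundspeed=80.4 kt
Leg 3: heading=11.5°, groundspeed=68.4 kt
Leg 4: heading=253.7°, groundspeed=88.6 kt
Leg 5: heading=356.8°, groundspeed=68.3 kt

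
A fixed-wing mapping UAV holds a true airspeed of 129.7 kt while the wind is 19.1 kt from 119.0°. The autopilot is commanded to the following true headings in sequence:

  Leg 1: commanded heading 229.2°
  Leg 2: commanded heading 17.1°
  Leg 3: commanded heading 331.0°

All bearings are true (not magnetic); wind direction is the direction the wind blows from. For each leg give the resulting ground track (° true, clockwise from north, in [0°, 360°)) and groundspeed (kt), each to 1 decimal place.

Leg 1: heading 229.2°; drift +7.5° → track 236.7°, groundspeed 137.5 kt
Leg 2: heading 17.1°; drift -8.0° → track 9.1°, groundspeed 134.9 kt
Leg 3: heading 331.0°; drift -4.0° → track 327.0°, groundspeed 146.2 kt

Leg 1: track=236.7°, groundspeed=137.5 kt
Leg 2: track=9.1°, groundspeed=134.9 kt
Leg 3: track=327.0°, groundspeed=146.2 kt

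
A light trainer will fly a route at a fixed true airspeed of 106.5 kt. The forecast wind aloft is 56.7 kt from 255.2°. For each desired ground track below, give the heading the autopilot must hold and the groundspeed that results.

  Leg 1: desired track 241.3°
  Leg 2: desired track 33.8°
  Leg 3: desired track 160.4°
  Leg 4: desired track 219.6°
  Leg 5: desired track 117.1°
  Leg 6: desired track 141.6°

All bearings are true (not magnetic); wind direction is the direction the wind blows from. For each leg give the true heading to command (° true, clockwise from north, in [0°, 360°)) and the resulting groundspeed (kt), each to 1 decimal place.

Leg 1: desired track 241.3°; wind correction +7.3° → command heading 248.6°, groundspeed 50.6 kt
Leg 2: desired track 33.8°; wind correction -20.6° → command heading 13.2°, groundspeed 142.2 kt
Leg 3: desired track 160.4°; wind correction +32.0° → command heading 192.4°, groundspeed 95.0 kt
Leg 4: desired track 219.6°; wind correction +18.1° → command heading 237.7°, groundspeed 55.2 kt
Leg 5: desired track 117.1°; wind correction +20.8° → command heading 137.9°, groundspeed 141.7 kt
Leg 6: desired track 141.6°; wind correction +29.2° → command heading 170.8°, groundspeed 115.7 kt

Leg 1: heading=248.6°, groundspeed=50.6 kt
Leg 2: heading=13.2°, groundspeed=142.2 kt
Leg 3: heading=192.4°, groundspeed=95.0 kt
Leg 4: heading=237.7°, groundspeed=55.2 kt
Leg 5: heading=137.9°, groundspeed=141.7 kt
Leg 6: heading=170.8°, groundspeed=115.7 kt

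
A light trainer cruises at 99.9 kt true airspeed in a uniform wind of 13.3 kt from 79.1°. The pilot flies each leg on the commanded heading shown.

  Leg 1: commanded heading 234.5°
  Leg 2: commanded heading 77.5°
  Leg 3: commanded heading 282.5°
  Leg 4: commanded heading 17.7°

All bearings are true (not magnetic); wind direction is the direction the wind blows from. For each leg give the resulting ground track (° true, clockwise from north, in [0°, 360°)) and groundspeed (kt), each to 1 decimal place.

Leg 1: track=237.3°, groundspeed=112.1 kt
Leg 2: track=77.3°, groundspeed=86.6 kt
Leg 3: track=279.8°, groundspeed=112.2 kt
Leg 4: track=10.6°, groundspeed=94.3 kt

Leg 1: heading 234.5°; drift +2.8° → track 237.3°, groundspeed 112.1 kt
Leg 2: heading 77.5°; drift -0.2° → track 77.3°, groundspeed 86.6 kt
Leg 3: heading 282.5°; drift -2.7° → track 279.8°, groundspeed 112.2 kt
Leg 4: heading 17.7°; drift -7.1° → track 10.6°, groundspeed 94.3 kt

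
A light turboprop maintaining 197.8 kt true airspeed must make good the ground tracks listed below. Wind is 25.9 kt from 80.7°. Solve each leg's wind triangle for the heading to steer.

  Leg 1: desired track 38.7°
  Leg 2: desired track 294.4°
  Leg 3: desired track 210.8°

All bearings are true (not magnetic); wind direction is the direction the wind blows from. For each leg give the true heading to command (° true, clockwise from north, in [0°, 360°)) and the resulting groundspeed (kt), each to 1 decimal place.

Leg 1: heading=43.7°, groundspeed=177.8 kt
Leg 2: heading=298.6°, groundspeed=218.8 kt
Leg 3: heading=205.1°, groundspeed=213.5 kt

Leg 1: desired track 38.7°; wind correction +5.0° → command heading 43.7°, groundspeed 177.8 kt
Leg 2: desired track 294.4°; wind correction +4.2° → command heading 298.6°, groundspeed 218.8 kt
Leg 3: desired track 210.8°; wind correction -5.7° → command heading 205.1°, groundspeed 213.5 kt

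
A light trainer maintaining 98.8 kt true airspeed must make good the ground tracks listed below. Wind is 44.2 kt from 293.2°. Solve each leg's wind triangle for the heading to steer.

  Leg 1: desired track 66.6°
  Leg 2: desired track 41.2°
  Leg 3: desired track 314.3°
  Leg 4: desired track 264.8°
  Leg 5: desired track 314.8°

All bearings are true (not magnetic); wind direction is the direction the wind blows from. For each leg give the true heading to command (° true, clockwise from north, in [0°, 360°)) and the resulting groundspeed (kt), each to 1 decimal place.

Leg 1: desired track 66.6°; wind correction -19.0° → command heading 47.6°, groundspeed 123.8 kt
Leg 2: desired track 41.2°; wind correction -25.2° → command heading 16.0°, groundspeed 103.1 kt
Leg 3: desired track 314.3°; wind correction -9.3° → command heading 305.0°, groundspeed 56.3 kt
Leg 4: desired track 264.8°; wind correction +12.3° → command heading 277.1°, groundspeed 57.7 kt
Leg 5: desired track 314.8°; wind correction -9.5° → command heading 305.3°, groundspeed 56.4 kt

Leg 1: heading=47.6°, groundspeed=123.8 kt
Leg 2: heading=16.0°, groundspeed=103.1 kt
Leg 3: heading=305.0°, groundspeed=56.3 kt
Leg 4: heading=277.1°, groundspeed=57.7 kt
Leg 5: heading=305.3°, groundspeed=56.4 kt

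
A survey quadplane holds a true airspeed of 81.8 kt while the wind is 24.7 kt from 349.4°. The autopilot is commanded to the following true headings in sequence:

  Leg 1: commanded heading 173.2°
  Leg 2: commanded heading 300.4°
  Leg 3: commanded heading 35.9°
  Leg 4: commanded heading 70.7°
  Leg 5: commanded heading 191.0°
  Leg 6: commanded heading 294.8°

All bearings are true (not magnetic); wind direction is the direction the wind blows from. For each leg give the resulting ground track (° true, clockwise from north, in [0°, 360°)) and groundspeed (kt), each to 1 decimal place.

Leg 1: heading 173.2°; drift -0.9° → track 172.3°, groundspeed 106.5 kt
Leg 2: heading 300.4°; drift -15.9° → track 284.5°, groundspeed 68.2 kt
Leg 3: heading 35.9°; drift +15.5° → track 51.4°, groundspeed 67.2 kt
Leg 4: heading 70.7°; drift +17.4° → track 88.1°, groundspeed 81.8 kt
Leg 5: heading 191.0°; drift -5.0° → track 186.0°, groundspeed 105.2 kt
Leg 6: heading 294.8°; drift -16.6° → track 278.2°, groundspeed 70.4 kt

Leg 1: track=172.3°, groundspeed=106.5 kt
Leg 2: track=284.5°, groundspeed=68.2 kt
Leg 3: track=51.4°, groundspeed=67.2 kt
Leg 4: track=88.1°, groundspeed=81.8 kt
Leg 5: track=186.0°, groundspeed=105.2 kt
Leg 6: track=278.2°, groundspeed=70.4 kt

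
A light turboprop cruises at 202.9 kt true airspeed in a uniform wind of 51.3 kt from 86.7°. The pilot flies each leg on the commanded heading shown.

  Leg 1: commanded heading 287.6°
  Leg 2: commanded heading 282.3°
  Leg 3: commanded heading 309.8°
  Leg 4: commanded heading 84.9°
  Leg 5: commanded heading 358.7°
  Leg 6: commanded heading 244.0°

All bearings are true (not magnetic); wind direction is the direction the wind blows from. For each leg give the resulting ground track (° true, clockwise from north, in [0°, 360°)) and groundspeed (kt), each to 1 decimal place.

Leg 1: heading 287.6°; drift -4.2° → track 283.4°, groundspeed 251.5 kt
Leg 2: heading 282.3°; drift -3.1° → track 279.2°, groundspeed 252.7 kt
Leg 3: heading 309.8°; drift -8.3° → track 301.5°, groundspeed 242.9 kt
Leg 4: heading 84.9°; drift -0.6° → track 84.3°, groundspeed 151.6 kt
Leg 5: heading 358.7°; drift -14.3° → track 344.4°, groundspeed 207.5 kt
Leg 6: heading 244.0°; drift +4.5° → track 248.5°, groundspeed 251.0 kt

Leg 1: track=283.4°, groundspeed=251.5 kt
Leg 2: track=279.2°, groundspeed=252.7 kt
Leg 3: track=301.5°, groundspeed=242.9 kt
Leg 4: track=84.3°, groundspeed=151.6 kt
Leg 5: track=344.4°, groundspeed=207.5 kt
Leg 6: track=248.5°, groundspeed=251.0 kt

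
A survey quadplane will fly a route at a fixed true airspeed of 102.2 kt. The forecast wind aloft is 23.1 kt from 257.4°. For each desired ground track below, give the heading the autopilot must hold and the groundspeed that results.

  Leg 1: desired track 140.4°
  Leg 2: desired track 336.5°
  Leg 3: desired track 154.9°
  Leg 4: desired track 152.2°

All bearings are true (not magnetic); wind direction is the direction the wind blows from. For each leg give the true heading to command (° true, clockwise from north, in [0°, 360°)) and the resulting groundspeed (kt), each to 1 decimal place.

Leg 1: desired track 140.4°; wind correction +11.6° → command heading 152.0°, groundspeed 110.6 kt
Leg 2: desired track 336.5°; wind correction -12.8° → command heading 323.7°, groundspeed 95.3 kt
Leg 3: desired track 154.9°; wind correction +12.7° → command heading 167.6°, groundspeed 104.7 kt
Leg 4: desired track 152.2°; wind correction +12.6° → command heading 164.8°, groundspeed 105.8 kt

Leg 1: heading=152.0°, groundspeed=110.6 kt
Leg 2: heading=323.7°, groundspeed=95.3 kt
Leg 3: heading=167.6°, groundspeed=104.7 kt
Leg 4: heading=164.8°, groundspeed=105.8 kt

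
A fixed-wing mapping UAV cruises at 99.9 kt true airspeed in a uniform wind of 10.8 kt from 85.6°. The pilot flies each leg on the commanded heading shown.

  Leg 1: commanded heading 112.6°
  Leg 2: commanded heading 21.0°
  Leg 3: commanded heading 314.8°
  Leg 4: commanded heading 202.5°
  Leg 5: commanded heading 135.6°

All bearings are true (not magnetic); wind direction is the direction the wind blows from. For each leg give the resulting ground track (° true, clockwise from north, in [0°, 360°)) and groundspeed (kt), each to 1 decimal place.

Leg 1: track=115.7°, groundspeed=90.4 kt
Leg 2: track=15.2°, groundspeed=95.8 kt
Leg 3: track=310.4°, groundspeed=107.3 kt
Leg 4: track=207.8°, groundspeed=105.2 kt
Leg 5: track=140.7°, groundspeed=93.3 kt

Leg 1: heading 112.6°; drift +3.1° → track 115.7°, groundspeed 90.4 kt
Leg 2: heading 21.0°; drift -5.8° → track 15.2°, groundspeed 95.8 kt
Leg 3: heading 314.8°; drift -4.4° → track 310.4°, groundspeed 107.3 kt
Leg 4: heading 202.5°; drift +5.3° → track 207.8°, groundspeed 105.2 kt
Leg 5: heading 135.6°; drift +5.1° → track 140.7°, groundspeed 93.3 kt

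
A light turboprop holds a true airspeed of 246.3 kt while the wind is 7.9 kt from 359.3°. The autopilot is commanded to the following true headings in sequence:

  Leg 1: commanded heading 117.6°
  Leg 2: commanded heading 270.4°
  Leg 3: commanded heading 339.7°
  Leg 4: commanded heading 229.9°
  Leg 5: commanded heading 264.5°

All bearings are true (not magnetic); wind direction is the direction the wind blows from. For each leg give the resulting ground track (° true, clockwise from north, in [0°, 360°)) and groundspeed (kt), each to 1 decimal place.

Leg 1: heading 117.6°; drift +1.6° → track 119.2°, groundspeed 250.1 kt
Leg 2: heading 270.4°; drift -1.8° → track 268.6°, groundspeed 246.3 kt
Leg 3: heading 339.7°; drift -0.6° → track 339.1°, groundspeed 238.9 kt
Leg 4: heading 229.9°; drift -1.4° → track 228.5°, groundspeed 251.4 kt
Leg 5: heading 264.5°; drift -1.8° → track 262.7°, groundspeed 247.1 kt

Leg 1: track=119.2°, groundspeed=250.1 kt
Leg 2: track=268.6°, groundspeed=246.3 kt
Leg 3: track=339.1°, groundspeed=238.9 kt
Leg 4: track=228.5°, groundspeed=251.4 kt
Leg 5: track=262.7°, groundspeed=247.1 kt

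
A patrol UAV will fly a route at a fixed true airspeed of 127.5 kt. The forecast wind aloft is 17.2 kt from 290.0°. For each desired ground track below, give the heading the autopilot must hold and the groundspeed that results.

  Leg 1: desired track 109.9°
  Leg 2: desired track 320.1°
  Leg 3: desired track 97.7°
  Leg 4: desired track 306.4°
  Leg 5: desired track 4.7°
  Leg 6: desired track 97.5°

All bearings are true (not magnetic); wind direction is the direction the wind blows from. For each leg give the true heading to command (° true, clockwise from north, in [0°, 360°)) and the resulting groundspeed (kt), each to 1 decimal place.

Leg 1: heading=109.9°, groundspeed=144.7 kt
Leg 2: heading=316.2°, groundspeed=112.3 kt
Leg 3: heading=96.1°, groundspeed=144.3 kt
Leg 4: heading=304.2°, groundspeed=110.9 kt
Leg 5: heading=357.2°, groundspeed=121.9 kt
Leg 6: heading=95.8°, groundspeed=144.2 kt

Leg 1: desired track 109.9°; wind correction +0.0° → command heading 109.9°, groundspeed 144.7 kt
Leg 2: desired track 320.1°; wind correction -3.9° → command heading 316.2°, groundspeed 112.3 kt
Leg 3: desired track 97.7°; wind correction -1.6° → command heading 96.1°, groundspeed 144.3 kt
Leg 4: desired track 306.4°; wind correction -2.2° → command heading 304.2°, groundspeed 110.9 kt
Leg 5: desired track 4.7°; wind correction -7.5° → command heading 357.2°, groundspeed 121.9 kt
Leg 6: desired track 97.5°; wind correction -1.7° → command heading 95.8°, groundspeed 144.2 kt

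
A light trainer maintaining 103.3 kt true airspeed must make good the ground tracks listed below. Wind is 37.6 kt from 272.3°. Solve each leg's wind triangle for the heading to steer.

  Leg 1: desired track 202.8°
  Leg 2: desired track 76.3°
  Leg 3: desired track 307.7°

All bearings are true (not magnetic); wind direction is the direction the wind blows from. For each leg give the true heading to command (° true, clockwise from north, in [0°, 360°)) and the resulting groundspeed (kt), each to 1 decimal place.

Leg 1: desired track 202.8°; wind correction +19.9° → command heading 222.7°, groundspeed 83.9 kt
Leg 2: desired track 76.3°; wind correction -5.8° → command heading 70.5°, groundspeed 138.9 kt
Leg 3: desired track 307.7°; wind correction -12.2° → command heading 295.5°, groundspeed 70.3 kt

Leg 1: heading=222.7°, groundspeed=83.9 kt
Leg 2: heading=70.5°, groundspeed=138.9 kt
Leg 3: heading=295.5°, groundspeed=70.3 kt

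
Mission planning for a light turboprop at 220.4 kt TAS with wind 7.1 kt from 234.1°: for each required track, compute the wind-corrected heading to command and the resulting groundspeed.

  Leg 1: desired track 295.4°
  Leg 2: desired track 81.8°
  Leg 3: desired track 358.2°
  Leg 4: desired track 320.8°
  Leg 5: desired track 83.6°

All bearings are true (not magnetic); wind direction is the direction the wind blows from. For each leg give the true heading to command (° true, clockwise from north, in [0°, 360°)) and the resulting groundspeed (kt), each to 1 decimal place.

Leg 1: desired track 295.4°; wind correction -1.6° → command heading 293.8°, groundspeed 216.9 kt
Leg 2: desired track 81.8°; wind correction +0.9° → command heading 82.7°, groundspeed 226.7 kt
Leg 3: desired track 358.2°; wind correction -1.5° → command heading 356.7°, groundspeed 224.3 kt
Leg 4: desired track 320.8°; wind correction -1.8° → command heading 319.0°, groundspeed 219.9 kt
Leg 5: desired track 83.6°; wind correction +0.9° → command heading 84.5°, groundspeed 226.6 kt

Leg 1: heading=293.8°, groundspeed=216.9 kt
Leg 2: heading=82.7°, groundspeed=226.7 kt
Leg 3: heading=356.7°, groundspeed=224.3 kt
Leg 4: heading=319.0°, groundspeed=219.9 kt
Leg 5: heading=84.5°, groundspeed=226.6 kt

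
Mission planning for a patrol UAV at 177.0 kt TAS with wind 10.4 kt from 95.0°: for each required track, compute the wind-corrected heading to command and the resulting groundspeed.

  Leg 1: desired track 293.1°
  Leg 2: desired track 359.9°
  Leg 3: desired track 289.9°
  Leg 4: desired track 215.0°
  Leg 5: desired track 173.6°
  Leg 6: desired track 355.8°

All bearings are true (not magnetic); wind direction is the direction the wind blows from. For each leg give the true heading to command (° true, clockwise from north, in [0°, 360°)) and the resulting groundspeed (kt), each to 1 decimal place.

Leg 1: heading=294.1°, groundspeed=186.9 kt
Leg 2: heading=3.3°, groundspeed=177.6 kt
Leg 3: heading=290.8°, groundspeed=187.0 kt
Leg 4: heading=212.1°, groundspeed=182.0 kt
Leg 5: heading=170.3°, groundspeed=174.7 kt
Leg 6: heading=359.1°, groundspeed=178.4 kt

Leg 1: desired track 293.1°; wind correction +1.0° → command heading 294.1°, groundspeed 186.9 kt
Leg 2: desired track 359.9°; wind correction +3.4° → command heading 3.3°, groundspeed 177.6 kt
Leg 3: desired track 289.9°; wind correction +0.9° → command heading 290.8°, groundspeed 187.0 kt
Leg 4: desired track 215.0°; wind correction -2.9° → command heading 212.1°, groundspeed 182.0 kt
Leg 5: desired track 173.6°; wind correction -3.3° → command heading 170.3°, groundspeed 174.7 kt
Leg 6: desired track 355.8°; wind correction +3.3° → command heading 359.1°, groundspeed 178.4 kt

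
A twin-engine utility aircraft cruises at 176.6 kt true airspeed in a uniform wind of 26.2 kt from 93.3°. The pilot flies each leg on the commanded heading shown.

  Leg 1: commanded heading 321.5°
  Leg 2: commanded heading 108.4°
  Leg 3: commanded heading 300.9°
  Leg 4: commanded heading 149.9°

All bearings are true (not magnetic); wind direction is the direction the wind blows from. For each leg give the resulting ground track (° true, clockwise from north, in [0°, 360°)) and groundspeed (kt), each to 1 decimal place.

Leg 1: heading 321.5°; drift -5.7° → track 315.8°, groundspeed 195.0 kt
Leg 2: heading 108.4°; drift +2.6° → track 111.0°, groundspeed 151.5 kt
Leg 3: heading 300.9°; drift -3.5° → track 297.4°, groundspeed 200.2 kt
Leg 4: heading 149.9°; drift +7.7° → track 157.6°, groundspeed 163.6 kt

Leg 1: track=315.8°, groundspeed=195.0 kt
Leg 2: track=111.0°, groundspeed=151.5 kt
Leg 3: track=297.4°, groundspeed=200.2 kt
Leg 4: track=157.6°, groundspeed=163.6 kt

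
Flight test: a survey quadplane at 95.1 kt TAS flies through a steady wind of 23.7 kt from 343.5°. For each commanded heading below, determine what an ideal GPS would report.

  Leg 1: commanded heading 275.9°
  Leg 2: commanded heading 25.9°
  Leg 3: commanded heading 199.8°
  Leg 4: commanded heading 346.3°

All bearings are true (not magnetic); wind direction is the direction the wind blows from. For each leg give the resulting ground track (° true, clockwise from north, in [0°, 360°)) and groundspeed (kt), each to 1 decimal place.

Leg 1: heading 275.9°; drift -14.3° → track 261.6°, groundspeed 88.8 kt
Leg 2: heading 25.9°; drift +11.6° → track 37.5°, groundspeed 79.2 kt
Leg 3: heading 199.8°; drift -7.0° → track 192.8°, groundspeed 115.1 kt
Leg 4: heading 346.3°; drift +0.9° → track 347.2°, groundspeed 71.4 kt

Leg 1: track=261.6°, groundspeed=88.8 kt
Leg 2: track=37.5°, groundspeed=79.2 kt
Leg 3: track=192.8°, groundspeed=115.1 kt
Leg 4: track=347.2°, groundspeed=71.4 kt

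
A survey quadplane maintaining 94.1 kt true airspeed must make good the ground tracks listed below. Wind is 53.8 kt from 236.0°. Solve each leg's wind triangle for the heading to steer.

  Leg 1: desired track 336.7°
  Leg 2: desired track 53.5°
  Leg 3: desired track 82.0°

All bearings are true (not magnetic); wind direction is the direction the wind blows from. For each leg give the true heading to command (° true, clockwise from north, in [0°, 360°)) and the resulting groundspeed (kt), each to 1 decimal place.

Leg 1: heading=302.5°, groundspeed=87.8 kt
Leg 2: heading=52.1°, groundspeed=147.8 kt
Leg 3: heading=96.5°, groundspeed=139.5 kt

Leg 1: desired track 336.7°; wind correction -34.2° → command heading 302.5°, groundspeed 87.8 kt
Leg 2: desired track 53.5°; wind correction -1.4° → command heading 52.1°, groundspeed 147.8 kt
Leg 3: desired track 82.0°; wind correction +14.5° → command heading 96.5°, groundspeed 139.5 kt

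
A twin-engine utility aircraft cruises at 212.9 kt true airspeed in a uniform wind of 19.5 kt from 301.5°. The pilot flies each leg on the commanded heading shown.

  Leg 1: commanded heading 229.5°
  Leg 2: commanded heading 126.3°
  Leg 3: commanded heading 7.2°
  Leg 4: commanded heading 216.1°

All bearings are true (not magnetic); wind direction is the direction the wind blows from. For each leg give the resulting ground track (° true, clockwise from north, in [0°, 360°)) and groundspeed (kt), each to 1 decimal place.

Leg 1: track=224.4°, groundspeed=207.7 kt
Leg 2: track=125.9°, groundspeed=232.3 kt
Leg 3: track=12.2°, groundspeed=205.6 kt
Leg 4: track=210.8°, groundspeed=212.2 kt

Leg 1: heading 229.5°; drift -5.1° → track 224.4°, groundspeed 207.7 kt
Leg 2: heading 126.3°; drift -0.4° → track 125.9°, groundspeed 232.3 kt
Leg 3: heading 7.2°; drift +5.0° → track 12.2°, groundspeed 205.6 kt
Leg 4: heading 216.1°; drift -5.3° → track 210.8°, groundspeed 212.2 kt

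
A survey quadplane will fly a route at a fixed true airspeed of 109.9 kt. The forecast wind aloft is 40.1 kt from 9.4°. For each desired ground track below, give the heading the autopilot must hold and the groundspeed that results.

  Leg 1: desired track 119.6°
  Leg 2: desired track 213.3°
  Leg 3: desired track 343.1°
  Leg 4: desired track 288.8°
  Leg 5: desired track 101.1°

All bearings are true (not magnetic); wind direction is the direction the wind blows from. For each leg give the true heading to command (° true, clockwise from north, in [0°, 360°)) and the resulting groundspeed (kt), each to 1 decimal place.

Leg 1: heading=99.6°, groundspeed=117.1 kt
Leg 2: heading=221.8°, groundspeed=145.4 kt
Leg 3: heading=352.4°, groundspeed=72.5 kt
Leg 4: heading=309.9°, groundspeed=96.0 kt
Leg 5: heading=79.7°, groundspeed=103.5 kt

Leg 1: desired track 119.6°; wind correction -20.0° → command heading 99.6°, groundspeed 117.1 kt
Leg 2: desired track 213.3°; wind correction +8.5° → command heading 221.8°, groundspeed 145.4 kt
Leg 3: desired track 343.1°; wind correction +9.3° → command heading 352.4°, groundspeed 72.5 kt
Leg 4: desired track 288.8°; wind correction +21.1° → command heading 309.9°, groundspeed 96.0 kt
Leg 5: desired track 101.1°; wind correction -21.4° → command heading 79.7°, groundspeed 103.5 kt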